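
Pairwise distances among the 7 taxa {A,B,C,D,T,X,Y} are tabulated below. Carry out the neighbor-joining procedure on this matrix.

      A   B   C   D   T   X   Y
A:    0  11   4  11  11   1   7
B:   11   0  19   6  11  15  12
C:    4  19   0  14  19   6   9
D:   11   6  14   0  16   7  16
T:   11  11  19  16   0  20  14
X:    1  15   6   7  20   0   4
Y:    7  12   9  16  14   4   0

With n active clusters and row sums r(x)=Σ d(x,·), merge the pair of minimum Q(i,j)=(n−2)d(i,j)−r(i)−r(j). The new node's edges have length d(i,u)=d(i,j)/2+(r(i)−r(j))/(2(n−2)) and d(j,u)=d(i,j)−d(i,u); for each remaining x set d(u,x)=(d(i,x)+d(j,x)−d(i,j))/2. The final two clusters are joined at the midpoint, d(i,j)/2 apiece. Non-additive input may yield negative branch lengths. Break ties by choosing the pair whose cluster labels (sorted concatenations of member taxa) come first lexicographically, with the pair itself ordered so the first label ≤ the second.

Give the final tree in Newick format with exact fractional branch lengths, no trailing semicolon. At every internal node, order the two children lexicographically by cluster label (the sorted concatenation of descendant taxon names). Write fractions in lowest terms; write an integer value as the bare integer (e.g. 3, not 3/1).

(((A:-11/32,C:139/32):15/32,(((B:17/5,D:13/5):37/16,T:131/16):103/24,Y:71/24):55/32):33/64,X:33/64)

iteration 1: select B,D (d=6, Q=-114); attach at lengths (17/5, 13/5); label the merged cluster BD
  updated: d(A,BD)=8, d(BD,C)=27/2, d(BD,T)=21/2, d(BD,X)=8, d(BD,Y)=11
iteration 2: select BD,T (d=21/2, Q=-167/2); attach at lengths (37/16, 131/16); label the merged cluster BDT
  updated: d(A,BDT)=17/4, d(BDT,C)=11, d(BDT,X)=35/4, d(BDT,Y)=29/4
iteration 3: select BDT,Y (d=29/4, Q=-147/4); attach at lengths (103/24, 71/24); label the merged cluster BDTY
  updated: d(A,BDTY)=2, d(BDTY,C)=51/8, d(BDTY,X)=11/4
iteration 4: select A,C (d=4, Q=-123/8); attach at lengths (-11/32, 139/32); label the merged cluster AC
  updated: d(AC,BDTY)=35/16, d(AC,X)=3/2
iteration 5: select AC,BDTY (d=35/16, Q=-103/16); attach at lengths (15/32, 55/32); label the merged cluster ABCDTY
  updated: d(ABCDTY,X)=33/32
iteration 6: select ABCDTY,X (d=33/32); attach at lengths (33/64, 33/64); label the merged cluster ABCDTXY
final tree: (((A:-11/32,C:139/32):15/32,(((B:17/5,D:13/5):37/16,T:131/16):103/24,Y:71/24):55/32):33/64,X:33/64)
total length: 991/32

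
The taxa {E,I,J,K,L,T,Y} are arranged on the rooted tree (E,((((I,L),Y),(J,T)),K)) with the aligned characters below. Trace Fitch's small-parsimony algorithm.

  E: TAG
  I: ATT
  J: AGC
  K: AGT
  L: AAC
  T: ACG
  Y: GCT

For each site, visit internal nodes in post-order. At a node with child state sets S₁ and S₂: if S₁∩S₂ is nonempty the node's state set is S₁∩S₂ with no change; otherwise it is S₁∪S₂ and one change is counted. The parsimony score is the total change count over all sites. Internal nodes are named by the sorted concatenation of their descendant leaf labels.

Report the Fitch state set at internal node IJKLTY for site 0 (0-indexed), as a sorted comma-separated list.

A

[col 0] IL: children I:{A}, L:{A} ∩→ {A}; cost 0
[col 0] ILY: children IL:{A}, Y:{G} ∪→ {A,G}; cost 1
[col 0] JT: children J:{A}, T:{A} ∩→ {A}; cost 0
[col 0] IJLTY: children ILY:{A,G}, JT:{A} ∩→ {A}; cost 0
[col 0] IJKLTY: children IJLTY:{A}, K:{A} ∩→ {A}; cost 0
[col 0] EIJKLTY: children E:{T}, IJKLTY:{A} ∪→ {A,T}; cost 1
[col 1] IL: children I:{T}, L:{A} ∪→ {A,T}; cost 1
[col 1] ILY: children IL:{A,T}, Y:{C} ∪→ {A,C,T}; cost 1
[col 1] JT: children J:{G}, T:{C} ∪→ {C,G}; cost 1
[col 1] IJLTY: children ILY:{A,C,T}, JT:{C,G} ∩→ {C}; cost 0
[col 1] IJKLTY: children IJLTY:{C}, K:{G} ∪→ {C,G}; cost 1
[col 1] EIJKLTY: children E:{A}, IJKLTY:{C,G} ∪→ {A,C,G}; cost 1
[col 2] IL: children I:{T}, L:{C} ∪→ {C,T}; cost 1
[col 2] ILY: children IL:{C,T}, Y:{T} ∩→ {T}; cost 0
[col 2] JT: children J:{C}, T:{G} ∪→ {C,G}; cost 1
[col 2] IJLTY: children ILY:{T}, JT:{C,G} ∪→ {C,G,T}; cost 1
[col 2] IJKLTY: children IJLTY:{C,G,T}, K:{T} ∩→ {T}; cost 0
[col 2] EIJKLTY: children E:{G}, IJKLTY:{T} ∪→ {G,T}; cost 1
per-site changes: [2, 5, 4]; total = 11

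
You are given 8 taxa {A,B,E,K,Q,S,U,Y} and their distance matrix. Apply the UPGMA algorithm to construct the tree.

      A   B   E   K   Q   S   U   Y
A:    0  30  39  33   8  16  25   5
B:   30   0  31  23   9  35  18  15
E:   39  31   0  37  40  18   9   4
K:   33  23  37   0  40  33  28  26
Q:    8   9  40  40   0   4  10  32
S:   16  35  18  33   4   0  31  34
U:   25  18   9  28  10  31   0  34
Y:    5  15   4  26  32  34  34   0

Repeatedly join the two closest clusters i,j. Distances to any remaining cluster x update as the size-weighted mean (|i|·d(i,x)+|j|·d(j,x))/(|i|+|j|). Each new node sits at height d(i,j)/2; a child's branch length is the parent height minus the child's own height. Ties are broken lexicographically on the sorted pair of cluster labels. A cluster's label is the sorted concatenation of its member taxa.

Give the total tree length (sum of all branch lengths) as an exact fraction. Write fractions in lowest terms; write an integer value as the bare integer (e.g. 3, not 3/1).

iteration 1: select E,Y (d=4); attach at lengths (2, 2); label the merged cluster EY
  updated: d(A,EY)=22, d(B,EY)=23, d(EY,K)=63/2, d(EY,Q)=36, d(EY,S)=26, d(EY,U)=43/2
iteration 2: select Q,S (d=4); attach at lengths (2, 2); label the merged cluster QS
  updated: d(A,QS)=12, d(B,QS)=22, d(EY,QS)=31, d(K,QS)=73/2, d(QS,U)=41/2
iteration 3: select A,QS (d=12); attach at lengths (6, 4); label the merged cluster AQS
  updated: d(AQS,B)=74/3, d(AQS,EY)=28, d(AQS,K)=106/3, d(AQS,U)=22
iteration 4: select B,U (d=18); attach at lengths (9, 9); label the merged cluster BU
  updated: d(AQS,BU)=70/3, d(BU,EY)=89/4, d(BU,K)=51/2
iteration 5: select BU,EY (d=89/4); attach at lengths (17/8, 73/8); label the merged cluster BEUY
  updated: d(AQS,BEUY)=77/3, d(BEUY,K)=57/2
iteration 6: select AQS,BEUY (d=77/3); attach at lengths (41/6, 41/24); label the merged cluster ABEQSUY
  updated: d(ABEQSUY,K)=220/7
iteration 7: select ABEQSUY,K (d=220/7); attach at lengths (121/42, 110/7); label the merged cluster ABEKQSUY
final tree: (((A:6,(Q:2,S:2):4):41/6,((B:9,U:9):17/8,(E:2,Y:2):73/8):41/24):121/42,K:110/7)
total length: 12497/168

12497/168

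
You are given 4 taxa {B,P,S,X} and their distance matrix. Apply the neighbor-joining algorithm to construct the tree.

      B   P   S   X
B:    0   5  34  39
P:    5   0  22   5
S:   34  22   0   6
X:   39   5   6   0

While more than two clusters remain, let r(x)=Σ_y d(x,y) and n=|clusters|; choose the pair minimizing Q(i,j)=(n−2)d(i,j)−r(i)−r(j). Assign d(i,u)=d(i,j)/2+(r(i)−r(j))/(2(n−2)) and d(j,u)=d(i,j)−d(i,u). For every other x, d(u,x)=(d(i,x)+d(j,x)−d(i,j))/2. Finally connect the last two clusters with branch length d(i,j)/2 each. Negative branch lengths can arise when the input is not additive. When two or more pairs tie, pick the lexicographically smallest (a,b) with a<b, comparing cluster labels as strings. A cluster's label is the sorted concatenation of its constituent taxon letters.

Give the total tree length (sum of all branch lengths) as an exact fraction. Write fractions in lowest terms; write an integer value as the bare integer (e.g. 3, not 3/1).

1. join B+P (d=5, Q=-100) ⇒ BP; edges |B|=14, |P|=-9
  updated: d(BP,S)=51/2, d(BP,X)=39/2
2. join BP+S (d=51/2, Q=-51) ⇒ BPS; edges |BP|=39/2, |S|=6
  updated: d(BPS,X)=0
3. join BPS+X (d=0) ⇒ BPSX; edges |BPS|=0, |X|=0
final tree: (((B:14,P:-9):39/2,S:6):0,X:0)
total length: 61/2

61/2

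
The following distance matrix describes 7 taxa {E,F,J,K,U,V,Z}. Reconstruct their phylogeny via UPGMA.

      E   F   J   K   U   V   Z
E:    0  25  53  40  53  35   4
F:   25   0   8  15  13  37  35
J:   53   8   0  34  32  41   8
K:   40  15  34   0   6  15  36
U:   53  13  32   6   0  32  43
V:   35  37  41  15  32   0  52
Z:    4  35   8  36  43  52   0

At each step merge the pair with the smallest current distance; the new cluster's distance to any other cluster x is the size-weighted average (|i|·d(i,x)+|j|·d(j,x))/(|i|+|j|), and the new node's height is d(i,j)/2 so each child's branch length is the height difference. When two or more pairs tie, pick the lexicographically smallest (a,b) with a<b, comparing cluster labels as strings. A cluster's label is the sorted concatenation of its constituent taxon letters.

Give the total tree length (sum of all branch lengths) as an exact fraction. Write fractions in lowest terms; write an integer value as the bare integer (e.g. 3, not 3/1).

step 1: merge (E,Z) at d=4; branch lengths E→2, Z→2; new cluster EZ
  updated: d(EZ,F)=30, d(EZ,J)=61/2, d(EZ,K)=38, d(EZ,U)=48, d(EZ,V)=87/2
step 2: merge (K,U) at d=6; branch lengths K→3, U→3; new cluster KU
  updated: d(EZ,KU)=43, d(F,KU)=14, d(J,KU)=33, d(KU,V)=47/2
step 3: merge (F,J) at d=8; branch lengths F→4, J→4; new cluster FJ
  updated: d(EZ,FJ)=121/4, d(FJ,KU)=47/2, d(FJ,V)=39
step 4: merge (FJ,KU) at d=47/2; branch lengths FJ→31/4, KU→35/4; new cluster FJKU
  updated: d(EZ,FJKU)=293/8, d(FJKU,V)=125/4
step 5: merge (FJKU,V) at d=125/4; branch lengths FJKU→31/8, V→125/8; new cluster FJKUV
  updated: d(EZ,FJKUV)=38
step 6: merge (EZ,FJKUV) at d=38; branch lengths EZ→17, FJKUV→27/8; new cluster EFJKUVZ
final tree: ((E:2,Z:2):17,(((F:4,J:4):31/4,(K:3,U:3):35/4):31/8,V:125/8):27/8)
total length: 595/8

595/8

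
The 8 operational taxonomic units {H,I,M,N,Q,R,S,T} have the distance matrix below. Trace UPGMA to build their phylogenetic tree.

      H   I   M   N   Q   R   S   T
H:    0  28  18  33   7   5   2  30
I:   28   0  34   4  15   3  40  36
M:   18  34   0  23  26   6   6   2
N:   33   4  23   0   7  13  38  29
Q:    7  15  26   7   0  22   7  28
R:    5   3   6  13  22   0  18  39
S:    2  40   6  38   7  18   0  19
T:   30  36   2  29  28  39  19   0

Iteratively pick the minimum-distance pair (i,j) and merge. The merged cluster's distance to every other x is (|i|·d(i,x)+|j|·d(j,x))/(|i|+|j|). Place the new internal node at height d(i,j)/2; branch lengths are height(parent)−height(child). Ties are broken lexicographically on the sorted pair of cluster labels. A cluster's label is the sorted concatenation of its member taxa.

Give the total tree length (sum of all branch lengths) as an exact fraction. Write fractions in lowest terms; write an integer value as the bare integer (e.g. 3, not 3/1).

467/10

step 1: merge (H,S) at d=2; branch lengths H→1, S→1; new cluster HS
  updated: d(HS,I)=34, d(HS,M)=12, d(HS,N)=71/2, d(HS,Q)=7, d(HS,R)=23/2, d(HS,T)=49/2
step 2: merge (M,T) at d=2; branch lengths M→1, T→1; new cluster MT
  updated: d(HS,MT)=73/4, d(I,MT)=35, d(MT,N)=26, d(MT,Q)=27, d(MT,R)=45/2
step 3: merge (I,R) at d=3; branch lengths I→3/2, R→3/2; new cluster IR
  updated: d(HS,IR)=91/4, d(IR,MT)=115/4, d(IR,N)=17/2, d(IR,Q)=37/2
step 4: merge (HS,Q) at d=7; branch lengths HS→5/2, Q→7/2; new cluster HQS
  updated: d(HQS,IR)=64/3, d(HQS,MT)=127/6, d(HQS,N)=26
step 5: merge (IR,N) at d=17/2; branch lengths IR→11/4, N→17/4; new cluster INR
  updated: d(HQS,INR)=206/9, d(INR,MT)=167/6
step 6: merge (HQS,MT) at d=127/6; branch lengths HQS→85/12, MT→115/12; new cluster HMQST
  updated: d(HMQST,INR)=373/15
step 7: merge (HMQST,INR) at d=373/15; branch lengths HMQST→37/20, INR→491/60; new cluster HIMNQRST
final tree: ((((H:1,S:1):5/2,Q:7/2):85/12,(M:1,T:1):115/12):37/20,((I:3/2,R:3/2):11/4,N:17/4):491/60)
total length: 467/10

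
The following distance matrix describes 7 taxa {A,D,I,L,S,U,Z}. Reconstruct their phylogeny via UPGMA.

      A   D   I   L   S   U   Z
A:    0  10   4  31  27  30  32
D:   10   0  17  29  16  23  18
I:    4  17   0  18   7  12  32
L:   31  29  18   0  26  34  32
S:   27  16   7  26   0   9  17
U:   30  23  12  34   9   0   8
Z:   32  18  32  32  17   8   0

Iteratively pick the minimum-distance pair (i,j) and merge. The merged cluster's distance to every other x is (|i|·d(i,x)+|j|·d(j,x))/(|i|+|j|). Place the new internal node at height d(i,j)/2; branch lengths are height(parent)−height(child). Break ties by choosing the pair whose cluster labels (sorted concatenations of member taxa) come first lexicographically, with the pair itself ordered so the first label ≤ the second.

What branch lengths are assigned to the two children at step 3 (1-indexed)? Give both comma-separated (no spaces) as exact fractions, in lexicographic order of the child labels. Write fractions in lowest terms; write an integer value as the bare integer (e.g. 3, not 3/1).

13/2,5/2

step 1: merge (A,I) at d=4; branch lengths A→2, I→2; new cluster AI
  updated: d(AI,D)=27/2, d(AI,L)=49/2, d(AI,S)=17, d(AI,U)=21, d(AI,Z)=32
step 2: merge (U,Z) at d=8; branch lengths U→4, Z→4; new cluster UZ
  updated: d(AI,UZ)=53/2, d(D,UZ)=41/2, d(L,UZ)=33, d(S,UZ)=13
step 3: merge (S,UZ) at d=13; branch lengths S→13/2, UZ→5/2; new cluster SUZ
  updated: d(AI,SUZ)=70/3, d(D,SUZ)=19, d(L,SUZ)=92/3
step 4: merge (AI,D) at d=27/2; branch lengths AI→19/4, D→27/4; new cluster ADI
  updated: d(ADI,L)=26, d(ADI,SUZ)=197/9
step 5: merge (ADI,SUZ) at d=197/9; branch lengths ADI→151/36, SUZ→40/9; new cluster ADISUZ
  updated: d(ADISUZ,L)=85/3
step 6: merge (ADISUZ,L) at d=85/3; branch lengths ADISUZ→29/9, L→85/6; new cluster ADILSUZ
final tree: ((((A:2,I:2):19/4,D:27/4):151/36,(S:13/2,(U:4,Z:4):5/2):40/9):29/9,L:85/6)
total length: 2107/36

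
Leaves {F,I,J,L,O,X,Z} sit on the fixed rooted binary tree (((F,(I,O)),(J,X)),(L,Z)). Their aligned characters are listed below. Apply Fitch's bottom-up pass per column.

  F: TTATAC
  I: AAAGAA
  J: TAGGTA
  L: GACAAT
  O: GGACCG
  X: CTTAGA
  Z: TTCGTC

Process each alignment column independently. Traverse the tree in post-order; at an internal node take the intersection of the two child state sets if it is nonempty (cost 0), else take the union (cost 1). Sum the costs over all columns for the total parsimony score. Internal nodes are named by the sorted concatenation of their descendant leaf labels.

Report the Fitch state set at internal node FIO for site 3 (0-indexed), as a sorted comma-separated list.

C,G,T

[col 0] IO: children I:{A}, O:{G} ∪→ {A,G}; cost 1
[col 0] FIO: children F:{T}, IO:{A,G} ∪→ {A,G,T}; cost 1
[col 0] JX: children J:{T}, X:{C} ∪→ {C,T}; cost 1
[col 0] FIJOX: children FIO:{A,G,T}, JX:{C,T} ∩→ {T}; cost 0
[col 0] LZ: children L:{G}, Z:{T} ∪→ {G,T}; cost 1
[col 0] FIJLOXZ: children FIJOX:{T}, LZ:{G,T} ∩→ {T}; cost 0
[col 1] IO: children I:{A}, O:{G} ∪→ {A,G}; cost 1
[col 1] FIO: children F:{T}, IO:{A,G} ∪→ {A,G,T}; cost 1
[col 1] JX: children J:{A}, X:{T} ∪→ {A,T}; cost 1
[col 1] FIJOX: children FIO:{A,G,T}, JX:{A,T} ∩→ {A,T}; cost 0
[col 1] LZ: children L:{A}, Z:{T} ∪→ {A,T}; cost 1
[col 1] FIJLOXZ: children FIJOX:{A,T}, LZ:{A,T} ∩→ {A,T}; cost 0
[col 2] IO: children I:{A}, O:{A} ∩→ {A}; cost 0
[col 2] FIO: children F:{A}, IO:{A} ∩→ {A}; cost 0
[col 2] JX: children J:{G}, X:{T} ∪→ {G,T}; cost 1
[col 2] FIJOX: children FIO:{A}, JX:{G,T} ∪→ {A,G,T}; cost 1
[col 2] LZ: children L:{C}, Z:{C} ∩→ {C}; cost 0
[col 2] FIJLOXZ: children FIJOX:{A,G,T}, LZ:{C} ∪→ {A,C,G,T}; cost 1
[col 3] IO: children I:{G}, O:{C} ∪→ {C,G}; cost 1
[col 3] FIO: children F:{T}, IO:{C,G} ∪→ {C,G,T}; cost 1
[col 3] JX: children J:{G}, X:{A} ∪→ {A,G}; cost 1
[col 3] FIJOX: children FIO:{C,G,T}, JX:{A,G} ∩→ {G}; cost 0
[col 3] LZ: children L:{A}, Z:{G} ∪→ {A,G}; cost 1
[col 3] FIJLOXZ: children FIJOX:{G}, LZ:{A,G} ∩→ {G}; cost 0
[col 4] IO: children I:{A}, O:{C} ∪→ {A,C}; cost 1
[col 4] FIO: children F:{A}, IO:{A,C} ∩→ {A}; cost 0
[col 4] JX: children J:{T}, X:{G} ∪→ {G,T}; cost 1
[col 4] FIJOX: children FIO:{A}, JX:{G,T} ∪→ {A,G,T}; cost 1
[col 4] LZ: children L:{A}, Z:{T} ∪→ {A,T}; cost 1
[col 4] FIJLOXZ: children FIJOX:{A,G,T}, LZ:{A,T} ∩→ {A,T}; cost 0
[col 5] IO: children I:{A}, O:{G} ∪→ {A,G}; cost 1
[col 5] FIO: children F:{C}, IO:{A,G} ∪→ {A,C,G}; cost 1
[col 5] JX: children J:{A}, X:{A} ∩→ {A}; cost 0
[col 5] FIJOX: children FIO:{A,C,G}, JX:{A} ∩→ {A}; cost 0
[col 5] LZ: children L:{T}, Z:{C} ∪→ {C,T}; cost 1
[col 5] FIJLOXZ: children FIJOX:{A}, LZ:{C,T} ∪→ {A,C,T}; cost 1
per-site changes: [4, 4, 3, 4, 4, 4]; total = 23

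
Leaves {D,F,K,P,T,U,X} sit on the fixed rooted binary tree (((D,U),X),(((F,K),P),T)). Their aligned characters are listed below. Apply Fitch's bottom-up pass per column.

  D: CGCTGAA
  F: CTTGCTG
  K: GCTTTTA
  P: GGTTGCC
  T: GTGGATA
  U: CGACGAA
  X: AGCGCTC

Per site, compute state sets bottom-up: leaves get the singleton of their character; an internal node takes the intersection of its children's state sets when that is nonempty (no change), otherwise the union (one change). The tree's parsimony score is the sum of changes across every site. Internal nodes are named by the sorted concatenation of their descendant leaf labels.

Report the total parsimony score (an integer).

[col 0] DU: children D:{C}, U:{C} ∩→ {C}; cost 0
[col 0] DUX: children DU:{C}, X:{A} ∪→ {A,C}; cost 1
[col 0] FK: children F:{C}, K:{G} ∪→ {C,G}; cost 1
[col 0] FKP: children FK:{C,G}, P:{G} ∩→ {G}; cost 0
[col 0] FKPT: children FKP:{G}, T:{G} ∩→ {G}; cost 0
[col 0] DFKPTUX: children DUX:{A,C}, FKPT:{G} ∪→ {A,C,G}; cost 1
[col 1] DU: children D:{G}, U:{G} ∩→ {G}; cost 0
[col 1] DUX: children DU:{G}, X:{G} ∩→ {G}; cost 0
[col 1] FK: children F:{T}, K:{C} ∪→ {C,T}; cost 1
[col 1] FKP: children FK:{C,T}, P:{G} ∪→ {C,G,T}; cost 1
[col 1] FKPT: children FKP:{C,G,T}, T:{T} ∩→ {T}; cost 0
[col 1] DFKPTUX: children DUX:{G}, FKPT:{T} ∪→ {G,T}; cost 1
[col 2] DU: children D:{C}, U:{A} ∪→ {A,C}; cost 1
[col 2] DUX: children DU:{A,C}, X:{C} ∩→ {C}; cost 0
[col 2] FK: children F:{T}, K:{T} ∩→ {T}; cost 0
[col 2] FKP: children FK:{T}, P:{T} ∩→ {T}; cost 0
[col 2] FKPT: children FKP:{T}, T:{G} ∪→ {G,T}; cost 1
[col 2] DFKPTUX: children DUX:{C}, FKPT:{G,T} ∪→ {C,G,T}; cost 1
[col 3] DU: children D:{T}, U:{C} ∪→ {C,T}; cost 1
[col 3] DUX: children DU:{C,T}, X:{G} ∪→ {C,G,T}; cost 1
[col 3] FK: children F:{G}, K:{T} ∪→ {G,T}; cost 1
[col 3] FKP: children FK:{G,T}, P:{T} ∩→ {T}; cost 0
[col 3] FKPT: children FKP:{T}, T:{G} ∪→ {G,T}; cost 1
[col 3] DFKPTUX: children DUX:{C,G,T}, FKPT:{G,T} ∩→ {G,T}; cost 0
[col 4] DU: children D:{G}, U:{G} ∩→ {G}; cost 0
[col 4] DUX: children DU:{G}, X:{C} ∪→ {C,G}; cost 1
[col 4] FK: children F:{C}, K:{T} ∪→ {C,T}; cost 1
[col 4] FKP: children FK:{C,T}, P:{G} ∪→ {C,G,T}; cost 1
[col 4] FKPT: children FKP:{C,G,T}, T:{A} ∪→ {A,C,G,T}; cost 1
[col 4] DFKPTUX: children DUX:{C,G}, FKPT:{A,C,G,T} ∩→ {C,G}; cost 0
[col 5] DU: children D:{A}, U:{A} ∩→ {A}; cost 0
[col 5] DUX: children DU:{A}, X:{T} ∪→ {A,T}; cost 1
[col 5] FK: children F:{T}, K:{T} ∩→ {T}; cost 0
[col 5] FKP: children FK:{T}, P:{C} ∪→ {C,T}; cost 1
[col 5] FKPT: children FKP:{C,T}, T:{T} ∩→ {T}; cost 0
[col 5] DFKPTUX: children DUX:{A,T}, FKPT:{T} ∩→ {T}; cost 0
[col 6] DU: children D:{A}, U:{A} ∩→ {A}; cost 0
[col 6] DUX: children DU:{A}, X:{C} ∪→ {A,C}; cost 1
[col 6] FK: children F:{G}, K:{A} ∪→ {A,G}; cost 1
[col 6] FKP: children FK:{A,G}, P:{C} ∪→ {A,C,G}; cost 1
[col 6] FKPT: children FKP:{A,C,G}, T:{A} ∩→ {A}; cost 0
[col 6] DFKPTUX: children DUX:{A,C}, FKPT:{A} ∩→ {A}; cost 0
per-site changes: [3, 3, 3, 4, 4, 2, 3]; total = 22

22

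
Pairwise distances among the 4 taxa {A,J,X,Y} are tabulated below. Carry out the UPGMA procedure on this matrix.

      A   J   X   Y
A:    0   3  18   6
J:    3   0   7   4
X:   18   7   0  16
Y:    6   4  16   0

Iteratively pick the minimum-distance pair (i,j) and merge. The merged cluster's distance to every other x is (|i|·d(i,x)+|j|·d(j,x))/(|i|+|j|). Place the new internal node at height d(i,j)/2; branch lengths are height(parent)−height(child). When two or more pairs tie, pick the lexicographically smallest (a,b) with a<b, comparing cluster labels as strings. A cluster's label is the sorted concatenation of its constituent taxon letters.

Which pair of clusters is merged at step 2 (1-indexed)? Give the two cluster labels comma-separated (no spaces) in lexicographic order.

step 1: merge (A,J) at d=3; branch lengths A→3/2, J→3/2; new cluster AJ
  updated: d(AJ,X)=25/2, d(AJ,Y)=5
step 2: merge (AJ,Y) at d=5; branch lengths AJ→1, Y→5/2; new cluster AJY
  updated: d(AJY,X)=41/3
step 3: merge (AJY,X) at d=41/3; branch lengths AJY→13/3, X→41/6; new cluster AJXY
final tree: (((A:3/2,J:3/2):1,Y:5/2):13/3,X:41/6)
total length: 53/3

AJ,Y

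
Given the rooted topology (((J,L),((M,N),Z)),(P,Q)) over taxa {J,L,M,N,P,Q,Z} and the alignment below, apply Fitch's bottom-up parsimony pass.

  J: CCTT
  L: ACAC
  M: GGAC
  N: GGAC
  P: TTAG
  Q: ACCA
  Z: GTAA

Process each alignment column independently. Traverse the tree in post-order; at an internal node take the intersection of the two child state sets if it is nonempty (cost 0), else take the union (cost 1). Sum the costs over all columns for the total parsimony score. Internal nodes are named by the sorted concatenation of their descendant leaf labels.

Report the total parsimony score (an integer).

JL@0: {C} ∪ {A} = {A,C} (union, +1)
MN@0: {G} ∩ {G} = {G} (intersection, +0)
MNZ@0: {G} ∩ {G} = {G} (intersection, +0)
JLMNZ@0: {A,C} ∪ {G} = {A,C,G} (union, +1)
PQ@0: {T} ∪ {A} = {A,T} (union, +1)
JLMNPQZ@0: {A,C,G} ∩ {A,T} = {A} (intersection, +0)
JL@1: {C} ∩ {C} = {C} (intersection, +0)
MN@1: {G} ∩ {G} = {G} (intersection, +0)
MNZ@1: {G} ∪ {T} = {G,T} (union, +1)
JLMNZ@1: {C} ∪ {G,T} = {C,G,T} (union, +1)
PQ@1: {T} ∪ {C} = {C,T} (union, +1)
JLMNPQZ@1: {C,G,T} ∩ {C,T} = {C,T} (intersection, +0)
JL@2: {T} ∪ {A} = {A,T} (union, +1)
MN@2: {A} ∩ {A} = {A} (intersection, +0)
MNZ@2: {A} ∩ {A} = {A} (intersection, +0)
JLMNZ@2: {A,T} ∩ {A} = {A} (intersection, +0)
PQ@2: {A} ∪ {C} = {A,C} (union, +1)
JLMNPQZ@2: {A} ∩ {A,C} = {A} (intersection, +0)
JL@3: {T} ∪ {C} = {C,T} (union, +1)
MN@3: {C} ∩ {C} = {C} (intersection, +0)
MNZ@3: {C} ∪ {A} = {A,C} (union, +1)
JLMNZ@3: {C,T} ∩ {A,C} = {C} (intersection, +0)
PQ@3: {G} ∪ {A} = {A,G} (union, +1)
JLMNPQZ@3: {C} ∪ {A,G} = {A,C,G} (union, +1)
per-site changes: [3, 3, 2, 4]; total = 12

12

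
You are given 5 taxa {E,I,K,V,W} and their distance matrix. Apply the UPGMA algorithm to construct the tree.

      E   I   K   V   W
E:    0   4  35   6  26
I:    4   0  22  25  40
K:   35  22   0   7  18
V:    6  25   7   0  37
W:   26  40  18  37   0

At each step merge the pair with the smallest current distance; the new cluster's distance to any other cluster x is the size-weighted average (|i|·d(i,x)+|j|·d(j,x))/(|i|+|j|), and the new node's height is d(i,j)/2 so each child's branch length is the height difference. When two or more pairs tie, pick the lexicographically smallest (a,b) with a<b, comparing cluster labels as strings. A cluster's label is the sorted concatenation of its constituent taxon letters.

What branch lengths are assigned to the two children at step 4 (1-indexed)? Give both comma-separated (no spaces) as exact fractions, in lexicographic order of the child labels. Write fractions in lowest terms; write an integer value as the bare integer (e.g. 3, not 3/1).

33/8,121/8

step 1: merge (E,I) at d=4; branch lengths E→2, I→2; new cluster EI
  updated: d(EI,K)=57/2, d(EI,V)=31/2, d(EI,W)=33
step 2: merge (K,V) at d=7; branch lengths K→7/2, V→7/2; new cluster KV
  updated: d(EI,KV)=22, d(KV,W)=55/2
step 3: merge (EI,KV) at d=22; branch lengths EI→9, KV→15/2; new cluster EIKV
  updated: d(EIKV,W)=121/4
step 4: merge (EIKV,W) at d=121/4; branch lengths EIKV→33/8, W→121/8; new cluster EIKVW
final tree: (((E:2,I:2):9,(K:7/2,V:7/2):15/2):33/8,W:121/8)
total length: 187/4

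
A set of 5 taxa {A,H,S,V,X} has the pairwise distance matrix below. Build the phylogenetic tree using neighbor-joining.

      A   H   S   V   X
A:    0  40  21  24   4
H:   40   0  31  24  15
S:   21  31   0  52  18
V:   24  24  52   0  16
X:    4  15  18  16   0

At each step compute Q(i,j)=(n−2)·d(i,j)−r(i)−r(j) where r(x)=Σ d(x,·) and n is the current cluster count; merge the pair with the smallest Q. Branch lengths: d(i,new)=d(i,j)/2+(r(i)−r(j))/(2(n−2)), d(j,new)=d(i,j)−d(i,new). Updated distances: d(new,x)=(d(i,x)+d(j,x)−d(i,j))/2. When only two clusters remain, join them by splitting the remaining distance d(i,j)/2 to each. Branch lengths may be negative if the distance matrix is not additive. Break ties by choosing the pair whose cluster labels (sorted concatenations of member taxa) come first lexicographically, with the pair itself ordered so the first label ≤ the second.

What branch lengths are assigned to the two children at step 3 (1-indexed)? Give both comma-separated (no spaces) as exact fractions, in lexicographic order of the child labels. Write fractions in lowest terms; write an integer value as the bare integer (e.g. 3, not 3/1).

45/8,69/8

step 1: merge (H,V) at d=24, Q=-154; branch lengths H→11, V→13; new cluster HV
  updated: d(A,HV)=20, d(HV,S)=59/2, d(HV,X)=7/2
step 2: merge (A,S) at d=21, Q=-143/2; branch lengths A→37/8, S→131/8; new cluster AS
  updated: d(AS,HV)=57/4, d(AS,X)=1/2
step 3: merge (AS,HV) at d=57/4, Q=-73/4; branch lengths AS→45/8, HV→69/8; new cluster AHSV
  updated: d(AHSV,X)=-41/8
step 4: merge (AHSV,X) at d=-41/8; branch lengths AHSV→-41/16, X→-41/16; new cluster AHSVX
final tree: (((A:37/8,S:131/8):45/8,(H:11,V:13):69/8):-41/16,X:-41/16)
total length: 433/8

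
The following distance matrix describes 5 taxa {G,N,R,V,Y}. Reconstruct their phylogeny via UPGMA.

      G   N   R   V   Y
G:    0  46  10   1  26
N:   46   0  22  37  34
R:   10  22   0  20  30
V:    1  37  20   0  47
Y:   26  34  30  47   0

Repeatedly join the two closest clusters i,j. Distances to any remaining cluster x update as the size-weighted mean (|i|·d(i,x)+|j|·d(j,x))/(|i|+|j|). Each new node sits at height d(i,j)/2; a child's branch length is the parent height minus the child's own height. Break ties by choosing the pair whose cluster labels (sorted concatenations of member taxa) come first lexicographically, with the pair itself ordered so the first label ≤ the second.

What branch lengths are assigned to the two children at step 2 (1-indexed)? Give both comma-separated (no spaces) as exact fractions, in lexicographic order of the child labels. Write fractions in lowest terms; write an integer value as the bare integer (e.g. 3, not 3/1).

7,15/2

1. join G+V (d=1) ⇒ GV; edges |G|=1/2, |V|=1/2
  updated: d(GV,N)=83/2, d(GV,R)=15, d(GV,Y)=73/2
2. join GV+R (d=15) ⇒ GRV; edges |GV|=7, |R|=15/2
  updated: d(GRV,N)=35, d(GRV,Y)=103/3
3. join N+Y (d=34) ⇒ NY; edges |N|=17, |Y|=17
  updated: d(GRV,NY)=104/3
4. join GRV+NY (d=104/3) ⇒ GNRVY; edges |GRV|=59/6, |NY|=1/3
final tree: (((G:1/2,V:1/2):7,R:15/2):59/6,(N:17,Y:17):1/3)
total length: 179/3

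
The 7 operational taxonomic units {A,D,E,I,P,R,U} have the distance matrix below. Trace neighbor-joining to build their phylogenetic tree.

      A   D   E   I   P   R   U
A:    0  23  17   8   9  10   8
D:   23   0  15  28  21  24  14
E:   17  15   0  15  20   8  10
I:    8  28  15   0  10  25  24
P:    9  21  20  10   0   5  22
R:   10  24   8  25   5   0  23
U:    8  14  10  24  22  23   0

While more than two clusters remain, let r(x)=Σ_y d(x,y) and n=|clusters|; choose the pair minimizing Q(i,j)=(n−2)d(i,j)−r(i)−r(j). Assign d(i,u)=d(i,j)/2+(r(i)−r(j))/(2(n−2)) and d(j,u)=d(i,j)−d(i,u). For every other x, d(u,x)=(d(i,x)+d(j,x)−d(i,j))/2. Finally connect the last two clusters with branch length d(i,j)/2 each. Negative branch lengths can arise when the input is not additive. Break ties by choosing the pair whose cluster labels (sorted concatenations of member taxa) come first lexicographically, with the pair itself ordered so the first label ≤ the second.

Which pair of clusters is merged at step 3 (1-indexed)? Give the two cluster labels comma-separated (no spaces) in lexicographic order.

1. join P+R (d=5, Q=-157) ⇒ PR; edges |P|=17/10, |R|=33/10
  updated: d(A,PR)=7, d(D,PR)=20, d(E,PR)=23/2, d(I,PR)=15, d(PR,U)=20
2. join A+I (d=8, Q=-121) ⇒ AI; edges |A|=5/8, |I|=59/8
  updated: d(AI,D)=43/2, d(AI,E)=12, d(AI,PR)=7, d(AI,U)=12
3. join AI+PR (d=7, Q=-90) ⇒ AIPR; edges |AI|=5/2, |PR|=9/2
  updated: d(AIPR,D)=69/4, d(AIPR,E)=33/4, d(AIPR,U)=25/2
4. join AIPR+E (d=33/4, Q=-219/4) ⇒ AEIPR; edges |AIPR|=85/16, |E|=47/16
  updated: d(AEIPR,D)=12, d(AEIPR,U)=57/8
5. join AEIPR+D (d=12, Q=-265/8) ⇒ ADEIPR; edges |AEIPR|=41/16, |D|=151/16
  updated: d(ADEIPR,U)=73/16
6. join ADEIPR+U (d=73/16) ⇒ ADEIPRU; edges |ADEIPR|=73/32, |U|=73/32
final tree: (((((A:5/8,I:59/8):5/2,(P:17/10,R:33/10):9/2):85/16,E:47/16):41/16,D:151/16):73/32,U:73/32)
total length: 717/16

AI,PR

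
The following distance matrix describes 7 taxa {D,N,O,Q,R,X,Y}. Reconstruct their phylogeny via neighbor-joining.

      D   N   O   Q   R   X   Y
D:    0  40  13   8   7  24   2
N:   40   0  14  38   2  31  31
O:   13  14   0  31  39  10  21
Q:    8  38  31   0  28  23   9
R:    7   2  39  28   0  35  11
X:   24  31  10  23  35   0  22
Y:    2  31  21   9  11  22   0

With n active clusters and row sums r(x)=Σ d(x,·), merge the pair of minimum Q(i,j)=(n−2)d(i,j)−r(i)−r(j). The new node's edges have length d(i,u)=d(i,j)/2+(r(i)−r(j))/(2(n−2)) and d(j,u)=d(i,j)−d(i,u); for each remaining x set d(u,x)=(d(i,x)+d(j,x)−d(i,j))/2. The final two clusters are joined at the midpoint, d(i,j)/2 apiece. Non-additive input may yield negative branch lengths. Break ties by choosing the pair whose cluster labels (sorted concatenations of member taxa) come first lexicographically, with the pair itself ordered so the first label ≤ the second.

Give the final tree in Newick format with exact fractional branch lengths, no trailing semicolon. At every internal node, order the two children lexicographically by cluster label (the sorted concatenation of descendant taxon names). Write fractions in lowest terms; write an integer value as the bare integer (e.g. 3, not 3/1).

iteration 1: select N,R (d=2, Q=-268); attach at lengths (22/5, -12/5); label the merged cluster NR
  updated: d(D,NR)=45/2, d(NR,O)=51/2, d(NR,Q)=32, d(NR,X)=32, d(NR,Y)=20
iteration 2: select O,X (d=10, Q=-343/2); attach at lengths (59/16, 101/16); label the merged cluster OX
  updated: d(D,OX)=27/2, d(NR,OX)=95/4, d(OX,Q)=22, d(OX,Y)=33/2
iteration 3: select NR,OX (d=95/4, Q=-411/4); attach at lengths (125/8, 65/8); label the merged cluster NORX
  updated: d(D,NORX)=49/8, d(NORX,Q)=121/8, d(NORX,Y)=51/8
iteration 4: select D,Q (d=8, Q=-129/4); attach at lengths (0, 8); label the merged cluster DQ
  updated: d(DQ,NORX)=53/8, d(DQ,Y)=3/2
iteration 5: select DQ,NORX (d=53/8, Q=-29/2); attach at lengths (7/8, 23/4); label the merged cluster DNOQRX
  updated: d(DNOQRX,Y)=5/8
iteration 6: select DNOQRX,Y (d=5/8); attach at lengths (5/16, 5/16); label the merged cluster DNOQRXY
final tree: (((D:0,Q:8):7/8,((N:22/5,R:-12/5):125/8,(O:59/16,X:101/16):65/8):23/4):5/16,Y:5/16)
total length: 51

(((D:0,Q:8):7/8,((N:22/5,R:-12/5):125/8,(O:59/16,X:101/16):65/8):23/4):5/16,Y:5/16)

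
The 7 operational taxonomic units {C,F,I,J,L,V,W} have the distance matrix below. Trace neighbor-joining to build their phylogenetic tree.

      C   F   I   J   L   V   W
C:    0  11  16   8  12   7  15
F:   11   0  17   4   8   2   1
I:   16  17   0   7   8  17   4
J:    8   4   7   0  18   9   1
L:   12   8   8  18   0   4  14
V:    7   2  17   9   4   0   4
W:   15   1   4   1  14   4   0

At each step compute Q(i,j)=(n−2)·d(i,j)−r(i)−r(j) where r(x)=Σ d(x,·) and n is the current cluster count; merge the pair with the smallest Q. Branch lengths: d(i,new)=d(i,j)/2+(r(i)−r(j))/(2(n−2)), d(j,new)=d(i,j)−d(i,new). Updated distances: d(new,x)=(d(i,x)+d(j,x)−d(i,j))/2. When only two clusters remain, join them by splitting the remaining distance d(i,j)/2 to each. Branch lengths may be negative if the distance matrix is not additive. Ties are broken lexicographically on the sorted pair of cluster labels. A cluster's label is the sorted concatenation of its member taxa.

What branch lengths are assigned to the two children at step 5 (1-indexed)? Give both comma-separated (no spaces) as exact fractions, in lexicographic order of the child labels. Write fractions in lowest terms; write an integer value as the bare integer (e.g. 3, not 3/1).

step 1: merge (I,L) at d=8, Q=-93; branch lengths I→9/2, L→7/2; new cluster IL
  updated: d(C,IL)=10, d(F,IL)=17/2, d(IL,J)=17/2, d(IL,V)=13/2, d(IL,W)=5
step 2: merge (J,W) at d=1, Q=-105/2; branch lengths J→17/16, W→-1/16; new cluster JW
  updated: d(C,JW)=11, d(F,JW)=2, d(IL,JW)=25/4, d(JW,V)=6
step 3: merge (F,JW) at d=2, Q=-171/4; branch lengths F→17/24, JW→31/24; new cluster FJW
  updated: d(C,FJW)=10, d(FJW,IL)=51/8, d(FJW,V)=3
step 4: merge (C,IL) at d=10, Q=-239/8; branch lengths C→193/32, IL→127/32; new cluster CIL
  updated: d(CIL,FJW)=51/16, d(CIL,V)=7/4
step 5: merge (CIL,FJW) at d=51/16, Q=-127/16; branch lengths CIL→31/32, FJW→71/32; new cluster CFIJLW
  updated: d(CFIJLW,V)=25/32
step 6: merge (CFIJLW,V) at d=25/32; branch lengths CFIJLW→25/64, V→25/64; new cluster CFIJLVW
final tree: (((C:193/32,(I:9/2,L:7/2):127/32):31/32,(F:17/24,(J:17/16,W:-1/16):31/24):71/32):25/64,V:25/64)
total length: 799/32

31/32,71/32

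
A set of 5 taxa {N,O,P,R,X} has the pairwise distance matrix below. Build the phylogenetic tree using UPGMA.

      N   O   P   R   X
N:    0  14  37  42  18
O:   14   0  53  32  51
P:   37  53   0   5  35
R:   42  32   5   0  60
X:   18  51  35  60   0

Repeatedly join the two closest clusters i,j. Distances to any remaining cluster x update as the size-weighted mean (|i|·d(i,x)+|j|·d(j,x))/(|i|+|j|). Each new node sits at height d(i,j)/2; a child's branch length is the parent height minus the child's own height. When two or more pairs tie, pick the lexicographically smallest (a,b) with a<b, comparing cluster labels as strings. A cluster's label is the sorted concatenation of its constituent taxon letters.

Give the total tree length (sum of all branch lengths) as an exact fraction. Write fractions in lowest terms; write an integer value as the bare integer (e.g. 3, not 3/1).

839/12

1. join P+R (d=5) ⇒ PR; edges |P|=5/2, |R|=5/2
  updated: d(N,PR)=79/2, d(O,PR)=85/2, d(PR,X)=95/2
2. join N+O (d=14) ⇒ NO; edges |N|=7, |O|=7
  updated: d(NO,PR)=41, d(NO,X)=69/2
3. join NO+X (d=69/2) ⇒ NOX; edges |NO|=41/4, |X|=69/4
  updated: d(NOX,PR)=259/6
4. join NOX+PR (d=259/6) ⇒ NOPRX; edges |NOX|=13/3, |PR|=229/12
final tree: (((N:7,O:7):41/4,X:69/4):13/3,(P:5/2,R:5/2):229/12)
total length: 839/12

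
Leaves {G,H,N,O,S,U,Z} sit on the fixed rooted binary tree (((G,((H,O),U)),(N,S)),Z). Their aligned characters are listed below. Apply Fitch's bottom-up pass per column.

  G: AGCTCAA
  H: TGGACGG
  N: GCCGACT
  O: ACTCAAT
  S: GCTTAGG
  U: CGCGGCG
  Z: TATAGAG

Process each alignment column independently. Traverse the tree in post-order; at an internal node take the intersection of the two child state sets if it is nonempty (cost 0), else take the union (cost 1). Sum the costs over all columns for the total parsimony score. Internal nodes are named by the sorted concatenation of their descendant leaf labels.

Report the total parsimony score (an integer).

HO@0: {T} ∪ {A} = {A,T} (union, +1)
HOU@0: {A,T} ∪ {C} = {A,C,T} (union, +1)
GHOU@0: {A} ∩ {A,C,T} = {A} (intersection, +0)
NS@0: {G} ∩ {G} = {G} (intersection, +0)
GHNOSU@0: {A} ∪ {G} = {A,G} (union, +1)
GHNOSUZ@0: {A,G} ∪ {T} = {A,G,T} (union, +1)
HO@1: {G} ∪ {C} = {C,G} (union, +1)
HOU@1: {C,G} ∩ {G} = {G} (intersection, +0)
GHOU@1: {G} ∩ {G} = {G} (intersection, +0)
NS@1: {C} ∩ {C} = {C} (intersection, +0)
GHNOSU@1: {G} ∪ {C} = {C,G} (union, +1)
GHNOSUZ@1: {C,G} ∪ {A} = {A,C,G} (union, +1)
HO@2: {G} ∪ {T} = {G,T} (union, +1)
HOU@2: {G,T} ∪ {C} = {C,G,T} (union, +1)
GHOU@2: {C} ∩ {C,G,T} = {C} (intersection, +0)
NS@2: {C} ∪ {T} = {C,T} (union, +1)
GHNOSU@2: {C} ∩ {C,T} = {C} (intersection, +0)
GHNOSUZ@2: {C} ∪ {T} = {C,T} (union, +1)
HO@3: {A} ∪ {C} = {A,C} (union, +1)
HOU@3: {A,C} ∪ {G} = {A,C,G} (union, +1)
GHOU@3: {T} ∪ {A,C,G} = {A,C,G,T} (union, +1)
NS@3: {G} ∪ {T} = {G,T} (union, +1)
GHNOSU@3: {A,C,G,T} ∩ {G,T} = {G,T} (intersection, +0)
GHNOSUZ@3: {G,T} ∪ {A} = {A,G,T} (union, +1)
HO@4: {C} ∪ {A} = {A,C} (union, +1)
HOU@4: {A,C} ∪ {G} = {A,C,G} (union, +1)
GHOU@4: {C} ∩ {A,C,G} = {C} (intersection, +0)
NS@4: {A} ∩ {A} = {A} (intersection, +0)
GHNOSU@4: {C} ∪ {A} = {A,C} (union, +1)
GHNOSUZ@4: {A,C} ∪ {G} = {A,C,G} (union, +1)
HO@5: {G} ∪ {A} = {A,G} (union, +1)
HOU@5: {A,G} ∪ {C} = {A,C,G} (union, +1)
GHOU@5: {A} ∩ {A,C,G} = {A} (intersection, +0)
NS@5: {C} ∪ {G} = {C,G} (union, +1)
GHNOSU@5: {A} ∪ {C,G} = {A,C,G} (union, +1)
GHNOSUZ@5: {A,C,G} ∩ {A} = {A} (intersection, +0)
HO@6: {G} ∪ {T} = {G,T} (union, +1)
HOU@6: {G,T} ∩ {G} = {G} (intersection, +0)
GHOU@6: {A} ∪ {G} = {A,G} (union, +1)
NS@6: {T} ∪ {G} = {G,T} (union, +1)
GHNOSU@6: {A,G} ∩ {G,T} = {G} (intersection, +0)
GHNOSUZ@6: {G} ∩ {G} = {G} (intersection, +0)
per-site changes: [4, 3, 4, 5, 4, 4, 3]; total = 27

27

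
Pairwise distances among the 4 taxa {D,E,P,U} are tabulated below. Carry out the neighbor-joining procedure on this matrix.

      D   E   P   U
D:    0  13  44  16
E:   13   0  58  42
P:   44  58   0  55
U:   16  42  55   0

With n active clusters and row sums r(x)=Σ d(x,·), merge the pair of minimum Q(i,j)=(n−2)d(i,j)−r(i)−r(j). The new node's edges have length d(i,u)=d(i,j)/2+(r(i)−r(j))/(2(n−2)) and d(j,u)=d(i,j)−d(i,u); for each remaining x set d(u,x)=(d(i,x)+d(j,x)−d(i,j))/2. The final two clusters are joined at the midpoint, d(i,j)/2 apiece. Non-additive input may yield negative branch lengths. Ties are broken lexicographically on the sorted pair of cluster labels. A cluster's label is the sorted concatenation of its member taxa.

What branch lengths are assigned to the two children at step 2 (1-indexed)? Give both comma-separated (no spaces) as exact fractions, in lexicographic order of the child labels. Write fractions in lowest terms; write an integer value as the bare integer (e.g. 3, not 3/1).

6,77/2

step 1: merge (D,E) at d=13, Q=-160; branch lengths D→-7/2, E→33/2; new cluster DE
  updated: d(DE,P)=89/2, d(DE,U)=45/2
step 2: merge (DE,P) at d=89/2, Q=-122; branch lengths DE→6, P→77/2; new cluster DEP
  updated: d(DEP,U)=33/2
step 3: merge (DEP,U) at d=33/2; branch lengths DEP→33/4, U→33/4; new cluster DEPU
final tree: (((D:-7/2,E:33/2):6,P:77/2):33/4,U:33/4)
total length: 74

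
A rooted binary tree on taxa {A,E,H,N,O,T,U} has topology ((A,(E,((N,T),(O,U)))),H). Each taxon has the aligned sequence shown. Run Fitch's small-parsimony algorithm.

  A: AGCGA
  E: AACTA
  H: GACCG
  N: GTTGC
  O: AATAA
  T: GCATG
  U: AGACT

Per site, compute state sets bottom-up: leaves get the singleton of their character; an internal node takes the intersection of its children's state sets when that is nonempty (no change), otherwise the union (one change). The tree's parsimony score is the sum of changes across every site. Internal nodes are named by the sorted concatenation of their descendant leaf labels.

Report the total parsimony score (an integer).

18

[col 0] NT: children N:{G}, T:{G} ∩→ {G}; cost 0
[col 0] OU: children O:{A}, U:{A} ∩→ {A}; cost 0
[col 0] NOTU: children NT:{G}, OU:{A} ∪→ {A,G}; cost 1
[col 0] ENOTU: children E:{A}, NOTU:{A,G} ∩→ {A}; cost 0
[col 0] AENOTU: children A:{A}, ENOTU:{A} ∩→ {A}; cost 0
[col 0] AEHNOTU: children AENOTU:{A}, H:{G} ∪→ {A,G}; cost 1
[col 1] NT: children N:{T}, T:{C} ∪→ {C,T}; cost 1
[col 1] OU: children O:{A}, U:{G} ∪→ {A,G}; cost 1
[col 1] NOTU: children NT:{C,T}, OU:{A,G} ∪→ {A,C,G,T}; cost 1
[col 1] ENOTU: children E:{A}, NOTU:{A,C,G,T} ∩→ {A}; cost 0
[col 1] AENOTU: children A:{G}, ENOTU:{A} ∪→ {A,G}; cost 1
[col 1] AEHNOTU: children AENOTU:{A,G}, H:{A} ∩→ {A}; cost 0
[col 2] NT: children N:{T}, T:{A} ∪→ {A,T}; cost 1
[col 2] OU: children O:{T}, U:{A} ∪→ {A,T}; cost 1
[col 2] NOTU: children NT:{A,T}, OU:{A,T} ∩→ {A,T}; cost 0
[col 2] ENOTU: children E:{C}, NOTU:{A,T} ∪→ {A,C,T}; cost 1
[col 2] AENOTU: children A:{C}, ENOTU:{A,C,T} ∩→ {C}; cost 0
[col 2] AEHNOTU: children AENOTU:{C}, H:{C} ∩→ {C}; cost 0
[col 3] NT: children N:{G}, T:{T} ∪→ {G,T}; cost 1
[col 3] OU: children O:{A}, U:{C} ∪→ {A,C}; cost 1
[col 3] NOTU: children NT:{G,T}, OU:{A,C} ∪→ {A,C,G,T}; cost 1
[col 3] ENOTU: children E:{T}, NOTU:{A,C,G,T} ∩→ {T}; cost 0
[col 3] AENOTU: children A:{G}, ENOTU:{T} ∪→ {G,T}; cost 1
[col 3] AEHNOTU: children AENOTU:{G,T}, H:{C} ∪→ {C,G,T}; cost 1
[col 4] NT: children N:{C}, T:{G} ∪→ {C,G}; cost 1
[col 4] OU: children O:{A}, U:{T} ∪→ {A,T}; cost 1
[col 4] NOTU: children NT:{C,G}, OU:{A,T} ∪→ {A,C,G,T}; cost 1
[col 4] ENOTU: children E:{A}, NOTU:{A,C,G,T} ∩→ {A}; cost 0
[col 4] AENOTU: children A:{A}, ENOTU:{A} ∩→ {A}; cost 0
[col 4] AEHNOTU: children AENOTU:{A}, H:{G} ∪→ {A,G}; cost 1
per-site changes: [2, 4, 3, 5, 4]; total = 18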